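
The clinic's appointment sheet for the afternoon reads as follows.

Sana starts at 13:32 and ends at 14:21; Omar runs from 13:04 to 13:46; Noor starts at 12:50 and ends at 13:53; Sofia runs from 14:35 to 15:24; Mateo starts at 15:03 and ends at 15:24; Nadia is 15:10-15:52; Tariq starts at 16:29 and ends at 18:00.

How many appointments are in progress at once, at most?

3

Walk through starts and ends in time order (an end at T is processed before a start at T):
12:50 start Noor → 1
13:04 start Omar → 2
13:32 start Sana → 3
13:46 end Omar → 2
13:53 end Noor → 1
14:21 end Sana → 0
14:35 start Sofia → 1
15:03 start Mateo → 2
15:10 start Nadia → 3
15:24 end Mateo → 2
15:24 end Sofia → 1
15:52 end Nadia → 0
16:29 start Tariq → 1
18:00 end Tariq → 0
Peak is 3, at 13:32 (Noor, Omar, Sana).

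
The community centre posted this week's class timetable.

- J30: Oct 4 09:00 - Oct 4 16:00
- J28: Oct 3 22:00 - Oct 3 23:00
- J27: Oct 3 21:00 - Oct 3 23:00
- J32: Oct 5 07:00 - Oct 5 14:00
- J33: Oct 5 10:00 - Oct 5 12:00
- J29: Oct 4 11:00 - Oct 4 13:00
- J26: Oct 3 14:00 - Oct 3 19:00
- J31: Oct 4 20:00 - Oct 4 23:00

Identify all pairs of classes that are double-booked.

J27 & J28, J29 & J30, J32 & J33

Two intervals overlap when each starts before the other ends.
Sorted by start: J26, J27, J28, J30, J29, J31, J32, J33.
J27 starts after J26 ends, so J26 has no further overlaps.
J28 starts before J27 ends → J27 and J28 overlap.
J30 starts after J27 ends, so J27 has no further overlaps.
J30 starts after J28 ends, so J28 has no further overlaps.
J29 starts before J30 ends → J30 and J29 overlap.
J31 starts after J30 ends, so J30 has no further overlaps.
J31 starts after J29 ends, so J29 has no further overlaps.
J32 starts after J31 ends, so J31 has no further overlaps.
J33 starts before J32 ends → J32 and J33 overlap.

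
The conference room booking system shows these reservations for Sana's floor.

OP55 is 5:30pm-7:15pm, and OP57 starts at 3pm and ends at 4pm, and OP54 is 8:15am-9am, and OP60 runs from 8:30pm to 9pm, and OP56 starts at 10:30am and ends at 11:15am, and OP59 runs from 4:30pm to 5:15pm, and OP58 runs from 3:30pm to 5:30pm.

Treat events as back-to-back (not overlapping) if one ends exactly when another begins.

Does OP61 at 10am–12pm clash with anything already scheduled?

OP54: ends 9am at or before OP61 starts 10am → clear.
OP56: starts 10:30am before OP61 ends 12pm, and ends 11:15am after OP61 starts 10am → overlap.
OP57: starts 3pm at or after OP61 ends 12pm → clear.
OP58: starts 3:30pm at or after OP61 ends 12pm → clear.
OP59: starts 4:30pm at or after OP61 ends 12pm → clear.
OP55: starts 5:30pm at or after OP61 ends 12pm → clear.
OP60: starts 8:30pm at or after OP61 ends 12pm → clear.
OP61 overlaps OP56.

Yes — it overlaps OP56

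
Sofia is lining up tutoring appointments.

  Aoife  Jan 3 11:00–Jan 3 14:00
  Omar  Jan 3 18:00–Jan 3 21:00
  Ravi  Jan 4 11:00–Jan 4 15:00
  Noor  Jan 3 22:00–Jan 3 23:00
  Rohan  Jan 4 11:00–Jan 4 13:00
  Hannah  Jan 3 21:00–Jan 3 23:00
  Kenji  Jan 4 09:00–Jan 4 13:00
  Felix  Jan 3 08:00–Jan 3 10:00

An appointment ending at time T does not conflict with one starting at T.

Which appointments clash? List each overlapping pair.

Hannah & Noor, Kenji & Ravi, Kenji & Rohan, Ravi & Rohan

Sorted by start: Felix, Aoife, Omar, Hannah, Noor, Kenji, Rohan, Ravi.
Aoife starts after Felix ends — done with Felix.
Omar starts after Aoife ends — done with Aoife.
Hannah starts exactly when Omar ends (back-to-back, no overlap) — done with Omar.
Noor starts before Hannah ends → Hannah and Noor overlap.
Kenji starts after Hannah ends — done with Hannah.
Kenji starts after Noor ends — done with Noor.
Rohan starts before Kenji ends → Kenji and Rohan overlap.
Ravi starts before Kenji ends → Kenji and Ravi overlap.
Ravi starts before Rohan ends → Rohan and Ravi overlap.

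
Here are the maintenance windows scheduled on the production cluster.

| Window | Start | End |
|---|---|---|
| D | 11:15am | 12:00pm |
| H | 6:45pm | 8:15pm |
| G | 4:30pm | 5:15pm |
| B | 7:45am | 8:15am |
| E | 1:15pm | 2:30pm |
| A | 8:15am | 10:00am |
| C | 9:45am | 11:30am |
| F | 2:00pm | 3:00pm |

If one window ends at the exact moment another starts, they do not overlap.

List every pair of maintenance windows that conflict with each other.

Sorted by start: B, A, C, D, E, F, G, H.
A starts exactly when B ends (back-to-back, no overlap); B is clear from here.
C starts before A ends → A and C overlap.
D starts after A ends; A is clear from here.
D starts before C ends → C and D overlap.
E starts after C ends; C is clear from here.
E starts after D ends; D is clear from here.
F starts before E ends → E and F overlap.
G starts after E ends; E is clear from here.
G starts after F ends; F is clear from here.
H starts after G ends.

A & C, C & D, E & F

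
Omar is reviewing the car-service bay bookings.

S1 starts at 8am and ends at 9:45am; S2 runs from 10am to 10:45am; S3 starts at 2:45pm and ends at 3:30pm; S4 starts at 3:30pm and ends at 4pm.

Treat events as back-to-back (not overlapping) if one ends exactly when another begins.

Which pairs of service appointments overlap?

no conflicts

Sorted by start: S1, S2, S3, S4.
S2 starts after S1 ends — done with S1.
S3 starts after S2 ends — done with S2.
S4 starts exactly when S3 ends (back-to-back, no overlap).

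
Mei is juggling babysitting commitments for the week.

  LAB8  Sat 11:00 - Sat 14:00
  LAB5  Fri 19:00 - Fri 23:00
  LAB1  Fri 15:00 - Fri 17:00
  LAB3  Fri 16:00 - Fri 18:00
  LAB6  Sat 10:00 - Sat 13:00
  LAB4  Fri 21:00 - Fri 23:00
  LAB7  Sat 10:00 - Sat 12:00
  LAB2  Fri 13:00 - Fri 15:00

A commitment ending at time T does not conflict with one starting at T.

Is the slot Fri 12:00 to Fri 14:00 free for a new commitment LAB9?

LAB2: starts Fri 13:00 before LAB9 ends Fri 14:00, and ends Fri 15:00 after LAB9 starts Fri 12:00 → overlap.
LAB1: starts Fri 15:00 at or after LAB9 ends Fri 14:00 → clear.
LAB3: starts Fri 16:00 at or after LAB9 ends Fri 14:00 → clear.
LAB5: starts Fri 19:00 at or after LAB9 ends Fri 14:00 → clear.
LAB4: starts Fri 21:00 at or after LAB9 ends Fri 14:00 → clear.
LAB6: starts Sat 10:00 at or after LAB9 ends Fri 14:00 → clear.
LAB7: starts Sat 10:00 at or after LAB9 ends Fri 14:00 → clear.
LAB8: starts Sat 11:00 at or after LAB9 ends Fri 14:00 → clear.
LAB9 overlaps LAB2.

No — it overlaps LAB2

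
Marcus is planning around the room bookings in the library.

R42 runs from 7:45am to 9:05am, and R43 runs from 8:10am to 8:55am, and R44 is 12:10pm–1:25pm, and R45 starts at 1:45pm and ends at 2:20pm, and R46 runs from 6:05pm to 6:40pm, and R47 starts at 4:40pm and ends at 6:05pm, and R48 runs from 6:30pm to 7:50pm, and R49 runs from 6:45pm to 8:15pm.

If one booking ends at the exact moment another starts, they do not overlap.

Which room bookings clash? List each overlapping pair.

Sorted by start: R42, R43, R44, R45, R47, R46, R48, R49.
R43 starts before R42 ends → R42 and R43 overlap.
R44 starts after R42 ends, so R42 has no further overlaps.
R44 starts after R43 ends, so R43 has no further overlaps.
R45 starts after R44 ends, so R44 has no further overlaps.
R47 starts after R45 ends, so R45 has no further overlaps.
R46 starts exactly when R47 ends (back-to-back, no overlap), so R47 has no further overlaps.
R48 starts before R46 ends → R46 and R48 overlap.
R49 starts after R46 ends.
R49 starts before R48 ends → R48 and R49 overlap.

R42 & R43, R46 & R48, R48 & R49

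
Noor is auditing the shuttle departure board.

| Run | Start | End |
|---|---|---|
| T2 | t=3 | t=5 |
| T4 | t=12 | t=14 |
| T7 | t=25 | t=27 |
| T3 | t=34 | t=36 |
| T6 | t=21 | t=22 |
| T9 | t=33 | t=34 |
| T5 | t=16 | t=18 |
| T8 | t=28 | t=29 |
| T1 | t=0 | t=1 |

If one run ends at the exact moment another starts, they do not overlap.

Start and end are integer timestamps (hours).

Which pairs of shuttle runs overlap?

Two intervals overlap when each starts before the other ends.
Sorted by start: T1, T2, T4, T5, T6, T7, T8, T9, T3.
T2 starts after T1 ends, so T1 has no further overlaps.
T4 starts after T2 ends, so T2 has no further overlaps.
T5 starts after T4 ends, so T4 has no further overlaps.
T6 starts after T5 ends, so T5 has no further overlaps.
T7 starts after T6 ends, so T6 has no further overlaps.
T8 starts after T7 ends, so T7 has no further overlaps.
T9 starts after T8 ends, so T8 has no further overlaps.
T3 starts exactly when T9 ends (back-to-back, no overlap).

none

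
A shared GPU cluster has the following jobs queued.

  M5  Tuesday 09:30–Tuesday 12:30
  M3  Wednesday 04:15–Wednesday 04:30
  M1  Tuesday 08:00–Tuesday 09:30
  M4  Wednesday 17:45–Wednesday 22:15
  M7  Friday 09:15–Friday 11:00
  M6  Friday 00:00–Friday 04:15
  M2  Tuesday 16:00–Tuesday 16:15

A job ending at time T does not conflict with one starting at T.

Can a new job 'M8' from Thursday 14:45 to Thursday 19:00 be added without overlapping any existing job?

Yes — the slot is free

M1: ends Tuesday 09:30 at or before M8 starts Thursday 14:45 → clear.
M5: ends Tuesday 12:30 at or before M8 starts Thursday 14:45 → clear.
M2: ends Tuesday 16:15 at or before M8 starts Thursday 14:45 → clear.
M3: ends Wednesday 04:30 at or before M8 starts Thursday 14:45 → clear.
M4: ends Wednesday 22:15 at or before M8 starts Thursday 14:45 → clear.
M6: starts Friday 00:00 at or after M8 ends Thursday 19:00 → clear.
M7: starts Friday 09:15 at or after M8 ends Thursday 19:00 → clear.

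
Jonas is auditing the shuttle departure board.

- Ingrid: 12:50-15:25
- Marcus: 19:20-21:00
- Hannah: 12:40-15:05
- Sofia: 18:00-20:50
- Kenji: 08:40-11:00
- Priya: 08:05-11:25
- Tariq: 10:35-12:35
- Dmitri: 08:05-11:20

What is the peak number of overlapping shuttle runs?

4

Sweep the timeline, counting +1 at each start and −1 at each end (ends before starts at a tie):
08:05 start Dmitri → 1
08:05 start Priya → 2
08:40 start Kenji → 3
10:35 start Tariq → 4
11:00 end Kenji → 3
11:20 end Dmitri → 2
11:25 end Priya → 1
12:35 end Tariq → 0
12:40 start Hannah → 1
12:50 start Ingrid → 2
15:05 end Hannah → 1
15:25 end Ingrid → 0
18:00 start Sofia → 1
19:20 start Marcus → 2
20:50 end Sofia → 1
21:00 end Marcus → 0
Peak is 4, at 10:35 (Dmitri, Kenji, Priya, Tariq).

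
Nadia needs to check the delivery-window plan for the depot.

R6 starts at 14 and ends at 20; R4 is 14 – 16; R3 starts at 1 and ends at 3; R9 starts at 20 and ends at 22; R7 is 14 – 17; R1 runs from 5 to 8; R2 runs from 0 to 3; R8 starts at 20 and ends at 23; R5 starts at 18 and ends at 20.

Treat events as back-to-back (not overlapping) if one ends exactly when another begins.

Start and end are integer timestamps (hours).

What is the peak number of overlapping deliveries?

Sort all start/end points and keep a running count:
0 start R2 → 1
1 start R3 → 2
3 end R2 → 1
3 end R3 → 0
5 start R1 → 1
8 end R1 → 0
14 start R4 → 1
14 start R6 → 2
14 start R7 → 3
16 end R4 → 2
17 end R7 → 1
18 start R5 → 2
20 end R5 → 1
20 end R6 → 0
20 start R8 → 1
20 start R9 → 2
22 end R9 → 1
23 end R8 → 0
Peak is 3, at 14 (R4, R6, R7).

3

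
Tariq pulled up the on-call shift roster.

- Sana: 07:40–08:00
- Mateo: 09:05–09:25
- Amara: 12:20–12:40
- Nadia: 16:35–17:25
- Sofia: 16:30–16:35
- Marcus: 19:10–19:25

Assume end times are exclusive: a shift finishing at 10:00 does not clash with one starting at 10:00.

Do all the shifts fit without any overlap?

Two intervals overlap when each starts before the other ends.
Sorted by start: Sana, Mateo, Amara, Sofia, Nadia, Marcus.
Mateo starts after Sana ends; Sana is clear from here.
Amara starts after Mateo ends; Mateo is clear from here.
Sofia starts after Amara ends; Amara is clear from here.
Nadia starts exactly when Sofia ends (back-to-back, no overlap); Sofia is clear from here.
Marcus starts after Nadia ends.
Every pair is clear; the schedule has no overlaps.

Yes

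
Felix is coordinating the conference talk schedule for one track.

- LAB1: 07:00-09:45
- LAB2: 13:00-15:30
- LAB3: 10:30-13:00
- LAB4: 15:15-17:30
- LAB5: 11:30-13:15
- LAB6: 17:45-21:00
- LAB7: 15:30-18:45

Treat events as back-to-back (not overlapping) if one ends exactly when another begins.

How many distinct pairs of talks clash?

5

Sorted by start: LAB1, LAB3, LAB5, LAB2, LAB4, LAB7, LAB6.
LAB3 starts after LAB1 ends — done with LAB1.
LAB5 starts before LAB3 ends → LAB3 and LAB5 overlap.
LAB2 starts exactly when LAB3 ends (back-to-back, no overlap) — done with LAB3.
LAB2 starts before LAB5 ends → LAB5 and LAB2 overlap.
LAB4 starts after LAB5 ends — done with LAB5.
LAB4 starts before LAB2 ends → LAB2 and LAB4 overlap.
LAB7 starts exactly when LAB2 ends (back-to-back, no overlap) — done with LAB2.
LAB7 starts before LAB4 ends → LAB4 and LAB7 overlap.
LAB6 starts after LAB4 ends.
LAB6 starts before LAB7 ends → LAB7 and LAB6 overlap.
Overlapping pairs: LAB2 & LAB4, LAB2 & LAB5, LAB3 & LAB5, LAB4 & LAB7, LAB6 & LAB7 — 5 in total.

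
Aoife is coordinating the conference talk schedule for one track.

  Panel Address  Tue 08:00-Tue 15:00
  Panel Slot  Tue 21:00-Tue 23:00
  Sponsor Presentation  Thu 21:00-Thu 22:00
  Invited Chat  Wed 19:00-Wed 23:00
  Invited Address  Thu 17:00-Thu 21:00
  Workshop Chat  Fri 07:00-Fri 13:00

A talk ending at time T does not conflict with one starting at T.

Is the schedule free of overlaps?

Yes

Sorted by start: Panel Address, Panel Slot, Invited Chat, Invited Address, Sponsor Presentation, Workshop Chat.
Panel Slot starts after Panel Address ends, so Panel Address has no further overlaps.
Invited Chat starts after Panel Slot ends, so Panel Slot has no further overlaps.
Invited Address starts after Invited Chat ends, so Invited Chat has no further overlaps.
Sponsor Presentation starts exactly when Invited Address ends (back-to-back, no overlap), so Invited Address has no further overlaps.
Workshop Chat starts after Sponsor Presentation ends.
Every pair is clear; the schedule has no overlaps.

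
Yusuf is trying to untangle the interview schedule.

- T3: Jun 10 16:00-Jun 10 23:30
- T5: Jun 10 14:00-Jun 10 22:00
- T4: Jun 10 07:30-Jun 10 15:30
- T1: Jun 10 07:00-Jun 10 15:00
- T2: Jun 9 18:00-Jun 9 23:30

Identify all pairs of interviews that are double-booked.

T1 & T4, T1 & T5, T3 & T5, T4 & T5

Sorted by start: T2, T1, T4, T5, T3.
T1 starts after T2 ends — done with T2.
T4 starts before T1 ends → T1 and T4 overlap.
T5 starts before T1 ends → T1 and T5 overlap.
T3 starts after T1 ends.
T5 starts before T4 ends → T4 and T5 overlap.
T3 starts after T4 ends.
T3 starts before T5 ends → T5 and T3 overlap.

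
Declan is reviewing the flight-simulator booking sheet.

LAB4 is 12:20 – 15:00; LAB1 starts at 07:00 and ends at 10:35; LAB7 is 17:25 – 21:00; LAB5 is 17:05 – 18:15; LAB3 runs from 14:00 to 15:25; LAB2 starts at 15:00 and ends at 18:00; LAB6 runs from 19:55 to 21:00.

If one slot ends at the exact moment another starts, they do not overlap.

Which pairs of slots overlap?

Sorted by start: LAB1, LAB4, LAB3, LAB2, LAB5, LAB7, LAB6.
LAB4 starts after LAB1 ends, so LAB1 has no further overlaps.
LAB3 starts before LAB4 ends → LAB4 and LAB3 overlap.
LAB2 starts exactly when LAB4 ends (back-to-back, no overlap), so LAB4 has no further overlaps.
LAB2 starts before LAB3 ends → LAB3 and LAB2 overlap.
LAB5 starts after LAB3 ends, so LAB3 has no further overlaps.
LAB5 starts before LAB2 ends → LAB2 and LAB5 overlap.
LAB7 starts before LAB2 ends → LAB2 and LAB7 overlap.
LAB6 starts after LAB2 ends.
LAB7 starts before LAB5 ends → LAB5 and LAB7 overlap.
LAB6 starts after LAB5 ends.
LAB6 starts before LAB7 ends → LAB7 and LAB6 overlap.

LAB2 & LAB3, LAB2 & LAB5, LAB2 & LAB7, LAB3 & LAB4, LAB5 & LAB7, LAB6 & LAB7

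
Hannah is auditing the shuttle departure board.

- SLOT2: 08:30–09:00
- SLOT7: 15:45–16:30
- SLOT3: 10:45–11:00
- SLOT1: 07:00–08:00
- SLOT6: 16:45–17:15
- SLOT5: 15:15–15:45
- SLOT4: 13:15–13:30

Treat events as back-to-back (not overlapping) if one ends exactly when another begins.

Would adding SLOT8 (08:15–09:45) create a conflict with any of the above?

Yes — it overlaps SLOT2

SLOT1: ends 08:00 at or before SLOT8 starts 08:15 → clear.
SLOT2: starts 08:30 before SLOT8 ends 09:45, and ends 09:00 after SLOT8 starts 08:15 → overlap.
SLOT3: starts 10:45 at or after SLOT8 ends 09:45 → clear.
SLOT4: starts 13:15 at or after SLOT8 ends 09:45 → clear.
SLOT5: starts 15:15 at or after SLOT8 ends 09:45 → clear.
SLOT7: starts 15:45 at or after SLOT8 ends 09:45 → clear.
SLOT6: starts 16:45 at or after SLOT8 ends 09:45 → clear.
SLOT8 overlaps SLOT2.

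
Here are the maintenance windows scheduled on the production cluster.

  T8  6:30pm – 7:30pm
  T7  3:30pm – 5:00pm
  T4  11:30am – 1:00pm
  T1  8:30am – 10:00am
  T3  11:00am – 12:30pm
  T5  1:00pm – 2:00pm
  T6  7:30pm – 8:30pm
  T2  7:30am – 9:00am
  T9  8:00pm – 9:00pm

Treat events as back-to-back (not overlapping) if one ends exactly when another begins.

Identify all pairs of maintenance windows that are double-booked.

Sorted by start: T2, T1, T3, T4, T5, T7, T8, T6, T9.
T1 starts before T2 ends → T2 and T1 overlap.
T3 starts after T2 ends, so nothing later overlaps T2 either.
T3 starts after T1 ends, so nothing later overlaps T1 either.
T4 starts before T3 ends → T3 and T4 overlap.
T5 starts after T3 ends, so nothing later overlaps T3 either.
T5 starts exactly when T4 ends (back-to-back, no overlap), so nothing later overlaps T4 either.
T7 starts after T5 ends, so nothing later overlaps T5 either.
T8 starts after T7 ends, so nothing later overlaps T7 either.
T6 starts exactly when T8 ends (back-to-back, no overlap), so nothing later overlaps T8 either.
T9 starts before T6 ends → T6 and T9 overlap.

T1 & T2, T3 & T4, T6 & T9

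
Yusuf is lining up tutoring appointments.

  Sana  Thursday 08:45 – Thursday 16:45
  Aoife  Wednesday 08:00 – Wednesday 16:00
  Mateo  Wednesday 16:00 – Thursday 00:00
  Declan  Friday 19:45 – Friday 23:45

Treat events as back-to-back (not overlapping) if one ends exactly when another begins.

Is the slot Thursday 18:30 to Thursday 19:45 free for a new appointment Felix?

Aoife: ends Wednesday 16:00 at or before Felix starts Thursday 18:30 → clear.
Mateo: ends Thursday 00:00 at or before Felix starts Thursday 18:30 → clear.
Sana: ends Thursday 16:45 at or before Felix starts Thursday 18:30 → clear.
Declan: starts Friday 19:45 at or after Felix ends Thursday 19:45 → clear.

Yes — the slot is free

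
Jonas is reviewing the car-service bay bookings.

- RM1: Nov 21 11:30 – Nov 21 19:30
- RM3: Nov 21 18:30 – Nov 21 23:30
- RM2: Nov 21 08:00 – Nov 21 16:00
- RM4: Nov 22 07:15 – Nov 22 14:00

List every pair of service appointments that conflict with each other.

Sorted by start: RM2, RM1, RM3, RM4.
RM1 starts before RM2 ends → RM2 and RM1 overlap.
RM3 starts after RM2 ends, so RM2 has no further overlaps.
RM3 starts before RM1 ends → RM1 and RM3 overlap.
RM4 starts after RM1 ends.
RM4 starts after RM3 ends.

RM1 & RM2, RM1 & RM3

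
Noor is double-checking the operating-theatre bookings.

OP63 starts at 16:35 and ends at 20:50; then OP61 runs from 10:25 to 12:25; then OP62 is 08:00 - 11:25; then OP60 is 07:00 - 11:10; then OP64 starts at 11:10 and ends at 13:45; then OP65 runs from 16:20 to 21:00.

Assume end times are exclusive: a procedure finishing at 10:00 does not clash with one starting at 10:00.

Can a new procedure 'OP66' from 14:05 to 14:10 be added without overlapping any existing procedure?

Yes — the slot is free

OP60: ends 11:10 at or before OP66 starts 14:05 → clear.
OP62: ends 11:25 at or before OP66 starts 14:05 → clear.
OP61: ends 12:25 at or before OP66 starts 14:05 → clear.
OP64: ends 13:45 at or before OP66 starts 14:05 → clear.
OP65: starts 16:20 at or after OP66 ends 14:10 → clear.
OP63: starts 16:35 at or after OP66 ends 14:10 → clear.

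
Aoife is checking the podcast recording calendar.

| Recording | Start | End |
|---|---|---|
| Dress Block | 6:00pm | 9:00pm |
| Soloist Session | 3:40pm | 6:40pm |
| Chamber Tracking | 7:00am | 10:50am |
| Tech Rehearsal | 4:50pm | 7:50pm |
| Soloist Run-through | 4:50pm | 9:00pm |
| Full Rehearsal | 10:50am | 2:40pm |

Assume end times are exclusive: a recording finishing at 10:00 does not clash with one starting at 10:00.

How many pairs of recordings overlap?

6

Sorted by start: Chamber Tracking, Full Rehearsal, Soloist Session, Tech Rehearsal, Soloist Run-through, Dress Block.
Full Rehearsal starts exactly when Chamber Tracking ends (back-to-back, no overlap), so nothing later overlaps Chamber Tracking either.
Soloist Session starts after Full Rehearsal ends, so nothing later overlaps Full Rehearsal either.
Tech Rehearsal starts before Soloist Session ends → Soloist Session and Tech Rehearsal overlap.
Soloist Run-through starts before Soloist Session ends → Soloist Session and Soloist Run-through overlap.
Dress Block starts before Soloist Session ends → Soloist Session and Dress Block overlap.
Soloist Run-through starts before Tech Rehearsal ends → Tech Rehearsal and Soloist Run-through overlap.
Dress Block starts before Tech Rehearsal ends → Tech Rehearsal and Dress Block overlap.
Dress Block starts before Soloist Run-through ends → Soloist Run-through and Dress Block overlap.
Overlapping pairs: Dress Block & Soloist Run-through, Dress Block & Soloist Session, Dress Block & Tech Rehearsal, Soloist Run-through & Soloist Session, Soloist Run-through & Tech Rehearsal, Soloist Session & Tech Rehearsal — 6 in total.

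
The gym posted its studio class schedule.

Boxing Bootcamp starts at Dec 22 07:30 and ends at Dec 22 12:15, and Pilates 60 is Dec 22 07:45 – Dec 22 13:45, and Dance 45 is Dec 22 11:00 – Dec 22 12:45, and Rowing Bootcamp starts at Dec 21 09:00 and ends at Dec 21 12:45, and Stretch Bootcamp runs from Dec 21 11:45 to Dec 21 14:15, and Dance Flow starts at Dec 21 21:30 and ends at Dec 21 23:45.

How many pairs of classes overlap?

Sorted by start: Rowing Bootcamp, Stretch Bootcamp, Dance Flow, Boxing Bootcamp, Pilates 60, Dance 45.
Stretch Bootcamp starts before Rowing Bootcamp ends → Rowing Bootcamp and Stretch Bootcamp overlap.
Dance Flow starts after Rowing Bootcamp ends, so nothing later overlaps Rowing Bootcamp either.
Dance Flow starts after Stretch Bootcamp ends, so nothing later overlaps Stretch Bootcamp either.
Boxing Bootcamp starts after Dance Flow ends, so nothing later overlaps Dance Flow either.
Pilates 60 starts before Boxing Bootcamp ends → Boxing Bootcamp and Pilates 60 overlap.
Dance 45 starts before Boxing Bootcamp ends → Boxing Bootcamp and Dance 45 overlap.
Dance 45 starts before Pilates 60 ends → Pilates 60 and Dance 45 overlap.
Overlapping pairs: Boxing Bootcamp & Dance 45, Boxing Bootcamp & Pilates 60, Dance 45 & Pilates 60, Rowing Bootcamp & Stretch Bootcamp — 4 in total.

4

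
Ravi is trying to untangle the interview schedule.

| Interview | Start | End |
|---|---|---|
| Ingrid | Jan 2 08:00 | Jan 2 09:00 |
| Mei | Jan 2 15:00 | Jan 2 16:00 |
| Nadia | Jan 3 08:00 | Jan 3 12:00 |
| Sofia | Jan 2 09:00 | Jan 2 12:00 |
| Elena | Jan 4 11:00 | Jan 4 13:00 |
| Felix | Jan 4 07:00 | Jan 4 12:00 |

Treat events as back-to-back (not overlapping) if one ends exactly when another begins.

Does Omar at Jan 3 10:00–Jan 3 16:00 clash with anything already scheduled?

Yes — it overlaps Nadia

Ingrid: ends Jan 2 09:00 at or before Omar starts Jan 3 10:00 → clear.
Sofia: ends Jan 2 12:00 at or before Omar starts Jan 3 10:00 → clear.
Mei: ends Jan 2 16:00 at or before Omar starts Jan 3 10:00 → clear.
Nadia: starts Jan 3 08:00 before Omar ends Jan 3 16:00, and ends Jan 3 12:00 after Omar starts Jan 3 10:00 → overlap.
Felix: starts Jan 4 07:00 at or after Omar ends Jan 3 16:00 → clear.
Elena: starts Jan 4 11:00 at or after Omar ends Jan 3 16:00 → clear.
Omar overlaps Nadia.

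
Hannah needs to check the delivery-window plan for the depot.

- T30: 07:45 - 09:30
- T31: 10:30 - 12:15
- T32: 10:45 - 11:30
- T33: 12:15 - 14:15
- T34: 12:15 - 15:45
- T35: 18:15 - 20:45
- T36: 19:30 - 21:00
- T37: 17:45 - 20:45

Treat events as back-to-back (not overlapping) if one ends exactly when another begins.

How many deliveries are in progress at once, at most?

3

Sweep the timeline, counting +1 at each start and −1 at each end (ends before starts at a tie):
07:45 start T30 → 1
09:30 end T30 → 0
10:30 start T31 → 1
10:45 start T32 → 2
11:30 end T32 → 1
12:15 end T31 → 0
12:15 start T33 → 1
12:15 start T34 → 2
14:15 end T33 → 1
15:45 end T34 → 0
17:45 start T37 → 1
18:15 start T35 → 2
19:30 start T36 → 3
20:45 end T35 → 2
20:45 end T37 → 1
21:00 end T36 → 0
Peak is 3, at 19:30 (T35, T36, T37).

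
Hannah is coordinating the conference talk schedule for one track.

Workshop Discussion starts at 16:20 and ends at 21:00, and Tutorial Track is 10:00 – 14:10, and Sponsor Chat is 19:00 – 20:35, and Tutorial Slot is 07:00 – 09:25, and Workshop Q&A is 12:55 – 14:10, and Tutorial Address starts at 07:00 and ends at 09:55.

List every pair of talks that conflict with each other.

Two intervals overlap when each starts before the other ends.
Sorted by start: Tutorial Slot, Tutorial Address, Tutorial Track, Workshop Q&A, Workshop Discussion, Sponsor Chat.
Tutorial Address starts before Tutorial Slot ends → Tutorial Slot and Tutorial Address overlap.
Tutorial Track starts after Tutorial Slot ends, so nothing later overlaps Tutorial Slot either.
Tutorial Track starts after Tutorial Address ends, so nothing later overlaps Tutorial Address either.
Workshop Q&A starts before Tutorial Track ends → Tutorial Track and Workshop Q&A overlap.
Workshop Discussion starts after Tutorial Track ends, so nothing later overlaps Tutorial Track either.
Workshop Discussion starts after Workshop Q&A ends, so nothing later overlaps Workshop Q&A either.
Sponsor Chat starts before Workshop Discussion ends → Workshop Discussion and Sponsor Chat overlap.

Sponsor Chat & Workshop Discussion, Tutorial Address & Tutorial Slot, Tutorial Track & Workshop Q&A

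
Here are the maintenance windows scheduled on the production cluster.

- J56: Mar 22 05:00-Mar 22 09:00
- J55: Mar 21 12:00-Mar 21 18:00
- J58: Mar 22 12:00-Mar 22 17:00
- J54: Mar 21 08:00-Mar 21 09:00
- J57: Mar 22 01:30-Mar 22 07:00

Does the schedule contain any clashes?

Yes

Sorted by start: J54, J55, J57, J56, J58.
J55 starts after J54 ends, so nothing later overlaps J54 either.
J57 starts after J55 ends, so nothing later overlaps J55 either.
J56 starts before J57 ends → J57 and J56 overlap.
That's a conflict, so the schedule is not conflict-free.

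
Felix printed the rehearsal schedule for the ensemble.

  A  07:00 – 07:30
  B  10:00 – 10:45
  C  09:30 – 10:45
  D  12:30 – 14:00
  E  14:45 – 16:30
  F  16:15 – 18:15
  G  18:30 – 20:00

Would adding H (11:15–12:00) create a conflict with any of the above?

A: ends 07:30 at or before H starts 11:15 → clear.
C: ends 10:45 at or before H starts 11:15 → clear.
B: ends 10:45 at or before H starts 11:15 → clear.
D: starts 12:30 at or after H ends 12:00 → clear.
E: starts 14:45 at or after H ends 12:00 → clear.
F: starts 16:15 at or after H ends 12:00 → clear.
G: starts 18:30 at or after H ends 12:00 → clear.

No — it doesn't clash with anything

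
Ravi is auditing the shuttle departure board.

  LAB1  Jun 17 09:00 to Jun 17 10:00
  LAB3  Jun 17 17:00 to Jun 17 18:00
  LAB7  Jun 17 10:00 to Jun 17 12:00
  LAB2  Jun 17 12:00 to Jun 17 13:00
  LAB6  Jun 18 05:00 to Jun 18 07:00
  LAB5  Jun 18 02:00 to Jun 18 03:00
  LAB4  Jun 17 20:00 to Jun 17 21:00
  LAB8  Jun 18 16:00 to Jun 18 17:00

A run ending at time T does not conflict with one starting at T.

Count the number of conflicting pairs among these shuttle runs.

Sorted by start: LAB1, LAB7, LAB2, LAB3, LAB4, LAB5, LAB6, LAB8.
LAB7 starts exactly when LAB1 ends (back-to-back, no overlap), so nothing later overlaps LAB1 either.
LAB2 starts exactly when LAB7 ends (back-to-back, no overlap), so nothing later overlaps LAB7 either.
LAB3 starts after LAB2 ends, so nothing later overlaps LAB2 either.
LAB4 starts after LAB3 ends, so nothing later overlaps LAB3 either.
LAB5 starts after LAB4 ends, so nothing later overlaps LAB4 either.
LAB6 starts after LAB5 ends, so nothing later overlaps LAB5 either.
LAB8 starts after LAB6 ends.
No pair overlaps.

0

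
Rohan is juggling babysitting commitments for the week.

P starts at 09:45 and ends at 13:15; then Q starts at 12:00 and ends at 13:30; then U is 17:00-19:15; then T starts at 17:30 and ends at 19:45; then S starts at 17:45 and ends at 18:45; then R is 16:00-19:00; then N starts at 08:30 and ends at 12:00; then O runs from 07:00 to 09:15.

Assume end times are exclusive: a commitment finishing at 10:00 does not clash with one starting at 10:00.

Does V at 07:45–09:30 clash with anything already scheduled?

Yes — it overlaps N, O

O: starts 07:00 before V ends 09:30, and ends 09:15 after V starts 07:45 → overlap.
N: starts 08:30 before V ends 09:30, and ends 12:00 after V starts 07:45 → overlap.
P: starts 09:45 at or after V ends 09:30 → clear.
Q: starts 12:00 at or after V ends 09:30 → clear.
R: starts 16:00 at or after V ends 09:30 → clear.
U: starts 17:00 at or after V ends 09:30 → clear.
T: starts 17:30 at or after V ends 09:30 → clear.
S: starts 17:45 at or after V ends 09:30 → clear.
V overlaps N, O.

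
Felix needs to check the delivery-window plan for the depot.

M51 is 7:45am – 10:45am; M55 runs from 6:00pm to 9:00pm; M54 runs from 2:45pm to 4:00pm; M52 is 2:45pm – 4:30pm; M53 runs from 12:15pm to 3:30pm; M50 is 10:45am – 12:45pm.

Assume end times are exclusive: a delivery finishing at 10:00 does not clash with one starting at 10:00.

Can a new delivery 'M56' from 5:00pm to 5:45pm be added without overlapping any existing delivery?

M51: ends 10:45am at or before M56 starts 5:00pm → clear.
M50: ends 12:45pm at or before M56 starts 5:00pm → clear.
M53: ends 3:30pm at or before M56 starts 5:00pm → clear.
M52: ends 4:30pm at or before M56 starts 5:00pm → clear.
M54: ends 4:00pm at or before M56 starts 5:00pm → clear.
M55: starts 6:00pm at or after M56 ends 5:45pm → clear.

Yes — the slot is free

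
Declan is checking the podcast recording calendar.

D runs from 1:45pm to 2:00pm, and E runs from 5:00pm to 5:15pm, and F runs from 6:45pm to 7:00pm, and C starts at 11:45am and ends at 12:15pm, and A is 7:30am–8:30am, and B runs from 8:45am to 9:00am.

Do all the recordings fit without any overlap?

Two intervals overlap when each starts before the other ends.
Sorted by start: A, B, C, D, E, F.
B starts after A ends — done with A.
C starts after B ends — done with B.
D starts after C ends — done with C.
E starts after D ends — done with D.
F starts after E ends.
Every pair is clear; the schedule has no overlaps.

Yes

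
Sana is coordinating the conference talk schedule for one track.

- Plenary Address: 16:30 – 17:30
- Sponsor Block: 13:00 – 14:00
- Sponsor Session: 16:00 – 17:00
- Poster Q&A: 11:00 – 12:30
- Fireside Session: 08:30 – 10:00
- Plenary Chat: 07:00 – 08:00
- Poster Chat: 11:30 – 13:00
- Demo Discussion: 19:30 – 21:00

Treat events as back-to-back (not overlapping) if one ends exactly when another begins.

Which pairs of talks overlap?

Plenary Address & Sponsor Session, Poster Chat & Poster Q&A

Sorted by start: Plenary Chat, Fireside Session, Poster Q&A, Poster Chat, Sponsor Block, Sponsor Session, Plenary Address, Demo Discussion.
Fireside Session starts after Plenary Chat ends, so nothing later overlaps Plenary Chat either.
Poster Q&A starts after Fireside Session ends, so nothing later overlaps Fireside Session either.
Poster Chat starts before Poster Q&A ends → Poster Q&A and Poster Chat overlap.
Sponsor Block starts after Poster Q&A ends, so nothing later overlaps Poster Q&A either.
Sponsor Block starts exactly when Poster Chat ends (back-to-back, no overlap), so nothing later overlaps Poster Chat either.
Sponsor Session starts after Sponsor Block ends, so nothing later overlaps Sponsor Block either.
Plenary Address starts before Sponsor Session ends → Sponsor Session and Plenary Address overlap.
Demo Discussion starts after Sponsor Session ends.
Demo Discussion starts after Plenary Address ends.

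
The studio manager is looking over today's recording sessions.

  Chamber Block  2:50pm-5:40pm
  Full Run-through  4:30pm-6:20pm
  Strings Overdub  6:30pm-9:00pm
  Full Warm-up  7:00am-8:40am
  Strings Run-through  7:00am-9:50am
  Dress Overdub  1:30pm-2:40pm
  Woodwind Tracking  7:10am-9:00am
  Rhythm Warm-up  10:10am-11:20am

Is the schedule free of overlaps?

No

Sorted by start: Strings Run-through, Full Warm-up, Woodwind Tracking, Rhythm Warm-up, Dress Overdub, Chamber Block, Full Run-through, Strings Overdub.
Full Warm-up starts before Strings Run-through ends → Strings Run-through and Full Warm-up overlap.
That's a conflict, so the schedule is not conflict-free.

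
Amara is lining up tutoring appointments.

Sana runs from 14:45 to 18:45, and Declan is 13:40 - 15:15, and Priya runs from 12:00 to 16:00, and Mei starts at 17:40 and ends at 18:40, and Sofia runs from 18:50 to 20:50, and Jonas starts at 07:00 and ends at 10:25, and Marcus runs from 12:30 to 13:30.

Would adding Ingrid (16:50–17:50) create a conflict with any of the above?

Yes — it overlaps Mei, Sana

Jonas: ends 10:25 at or before Ingrid starts 16:50 → clear.
Priya: ends 16:00 at or before Ingrid starts 16:50 → clear.
Marcus: ends 13:30 at or before Ingrid starts 16:50 → clear.
Declan: ends 15:15 at or before Ingrid starts 16:50 → clear.
Sana: starts 14:45 before Ingrid ends 17:50, and ends 18:45 after Ingrid starts 16:50 → overlap.
Mei: starts 17:40 before Ingrid ends 17:50, and ends 18:40 after Ingrid starts 16:50 → overlap.
Sofia: starts 18:50 at or after Ingrid ends 17:50 → clear.
Ingrid overlaps Sana, Mei.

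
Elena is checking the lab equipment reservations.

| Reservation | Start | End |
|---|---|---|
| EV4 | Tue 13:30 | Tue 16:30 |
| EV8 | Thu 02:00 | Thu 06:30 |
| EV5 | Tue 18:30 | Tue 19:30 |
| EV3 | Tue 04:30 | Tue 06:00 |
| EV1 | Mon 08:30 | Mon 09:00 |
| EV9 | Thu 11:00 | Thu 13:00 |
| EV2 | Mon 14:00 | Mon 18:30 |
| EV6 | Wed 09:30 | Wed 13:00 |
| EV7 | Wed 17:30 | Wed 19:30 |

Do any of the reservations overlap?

Sorted by start: EV1, EV2, EV3, EV4, EV5, EV6, EV7, EV8, EV9.
EV2 starts after EV1 ends; EV1 is clear from here.
EV3 starts after EV2 ends; EV2 is clear from here.
EV4 starts after EV3 ends; EV3 is clear from here.
EV5 starts after EV4 ends; EV4 is clear from here.
EV6 starts after EV5 ends; EV5 is clear from here.
EV7 starts after EV6 ends; EV6 is clear from here.
EV8 starts after EV7 ends; EV7 is clear from here.
EV9 starts after EV8 ends.
Every pair is clear; the schedule has no overlaps.

No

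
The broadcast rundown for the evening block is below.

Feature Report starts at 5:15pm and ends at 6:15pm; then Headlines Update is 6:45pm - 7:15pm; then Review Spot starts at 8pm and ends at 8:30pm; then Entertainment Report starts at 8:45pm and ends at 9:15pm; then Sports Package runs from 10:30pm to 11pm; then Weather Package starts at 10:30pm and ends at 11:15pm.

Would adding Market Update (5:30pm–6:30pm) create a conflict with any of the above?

Feature Report: starts 5:15pm before Market Update ends 6:30pm, and ends 6:15pm after Market Update starts 5:30pm → overlap.
Headlines Update: starts 6:45pm at or after Market Update ends 6:30pm → clear.
Review Spot: starts 8pm at or after Market Update ends 6:30pm → clear.
Entertainment Report: starts 8:45pm at or after Market Update ends 6:30pm → clear.
Sports Package: starts 10:30pm at or after Market Update ends 6:30pm → clear.
Weather Package: starts 10:30pm at or after Market Update ends 6:30pm → clear.
Market Update overlaps Feature Report.

Yes — it overlaps Feature Report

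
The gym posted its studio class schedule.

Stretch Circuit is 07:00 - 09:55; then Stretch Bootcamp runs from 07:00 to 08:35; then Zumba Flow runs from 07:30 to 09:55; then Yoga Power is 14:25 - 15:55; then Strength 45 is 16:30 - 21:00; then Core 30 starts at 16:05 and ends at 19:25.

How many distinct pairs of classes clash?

Sorted by start: Stretch Circuit, Stretch Bootcamp, Zumba Flow, Yoga Power, Core 30, Strength 45.
Stretch Bootcamp starts before Stretch Circuit ends → Stretch Circuit and Stretch Bootcamp overlap.
Zumba Flow starts before Stretch Circuit ends → Stretch Circuit and Zumba Flow overlap.
Yoga Power starts after Stretch Circuit ends — done with Stretch Circuit.
Zumba Flow starts before Stretch Bootcamp ends → Stretch Bootcamp and Zumba Flow overlap.
Yoga Power starts after Stretch Bootcamp ends — done with Stretch Bootcamp.
Yoga Power starts after Zumba Flow ends — done with Zumba Flow.
Core 30 starts after Yoga Power ends — done with Yoga Power.
Strength 45 starts before Core 30 ends → Core 30 and Strength 45 overlap.
Overlapping pairs: Core 30 & Strength 45, Stretch Bootcamp & Stretch Circuit, Stretch Bootcamp & Zumba Flow, Stretch Circuit & Zumba Flow — 4 in total.

4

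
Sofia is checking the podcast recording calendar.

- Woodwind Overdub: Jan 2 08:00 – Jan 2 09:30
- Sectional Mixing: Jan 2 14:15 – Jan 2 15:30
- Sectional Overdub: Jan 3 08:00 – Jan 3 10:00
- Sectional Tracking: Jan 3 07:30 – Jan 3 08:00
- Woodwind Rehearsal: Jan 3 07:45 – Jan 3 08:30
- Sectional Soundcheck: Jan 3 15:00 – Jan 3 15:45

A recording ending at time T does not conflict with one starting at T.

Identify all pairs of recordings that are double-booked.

Sectional Overdub & Woodwind Rehearsal, Sectional Tracking & Woodwind Rehearsal

Check each pair: they overlap iff neither finishes before the other starts.
Sorted by start: Woodwind Overdub, Sectional Mixing, Sectional Tracking, Woodwind Rehearsal, Sectional Overdub, Sectional Soundcheck.
Sectional Mixing starts after Woodwind Overdub ends, so Woodwind Overdub has no further overlaps.
Sectional Tracking starts after Sectional Mixing ends, so Sectional Mixing has no further overlaps.
Woodwind Rehearsal starts before Sectional Tracking ends → Sectional Tracking and Woodwind Rehearsal overlap.
Sectional Overdub starts exactly when Sectional Tracking ends (back-to-back, no overlap), so Sectional Tracking has no further overlaps.
Sectional Overdub starts before Woodwind Rehearsal ends → Woodwind Rehearsal and Sectional Overdub overlap.
Sectional Soundcheck starts after Woodwind Rehearsal ends.
Sectional Soundcheck starts after Sectional Overdub ends.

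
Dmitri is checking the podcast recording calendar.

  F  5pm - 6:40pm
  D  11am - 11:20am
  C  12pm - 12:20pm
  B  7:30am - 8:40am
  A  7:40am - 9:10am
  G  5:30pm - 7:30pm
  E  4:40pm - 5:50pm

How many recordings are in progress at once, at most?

3

Walk through starts and ends in time order (an end at T is processed before a start at T):
7:30am start B → 1
7:40am start A → 2
8:40am end B → 1
9:10am end A → 0
11am start D → 1
11:20am end D → 0
12pm start C → 1
12:20pm end C → 0
4:40pm start E → 1
5pm start F → 2
5:30pm start G → 3
5:50pm end E → 2
6:40pm end F → 1
7:30pm end G → 0
Peak is 3, at 5:30pm (E, F, G).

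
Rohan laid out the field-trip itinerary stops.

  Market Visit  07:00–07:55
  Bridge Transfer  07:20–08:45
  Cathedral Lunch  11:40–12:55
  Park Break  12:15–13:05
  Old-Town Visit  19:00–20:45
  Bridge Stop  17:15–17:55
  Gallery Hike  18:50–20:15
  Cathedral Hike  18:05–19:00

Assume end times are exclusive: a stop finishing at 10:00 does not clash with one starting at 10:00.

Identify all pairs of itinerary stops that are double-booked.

Sorted by start: Market Visit, Bridge Transfer, Cathedral Lunch, Park Break, Bridge Stop, Cathedral Hike, Gallery Hike, Old-Town Visit.
Bridge Transfer starts before Market Visit ends → Market Visit and Bridge Transfer overlap.
Cathedral Lunch starts after Market Visit ends; Market Visit is clear from here.
Cathedral Lunch starts after Bridge Transfer ends; Bridge Transfer is clear from here.
Park Break starts before Cathedral Lunch ends → Cathedral Lunch and Park Break overlap.
Bridge Stop starts after Cathedral Lunch ends; Cathedral Lunch is clear from here.
Bridge Stop starts after Park Break ends; Park Break is clear from here.
Cathedral Hike starts after Bridge Stop ends; Bridge Stop is clear from here.
Gallery Hike starts before Cathedral Hike ends → Cathedral Hike and Gallery Hike overlap.
Old-Town Visit starts exactly when Cathedral Hike ends (back-to-back, no overlap).
Old-Town Visit starts before Gallery Hike ends → Gallery Hike and Old-Town Visit overlap.

Bridge Transfer & Market Visit, Cathedral Hike & Gallery Hike, Cathedral Lunch & Park Break, Gallery Hike & Old-Town Visit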